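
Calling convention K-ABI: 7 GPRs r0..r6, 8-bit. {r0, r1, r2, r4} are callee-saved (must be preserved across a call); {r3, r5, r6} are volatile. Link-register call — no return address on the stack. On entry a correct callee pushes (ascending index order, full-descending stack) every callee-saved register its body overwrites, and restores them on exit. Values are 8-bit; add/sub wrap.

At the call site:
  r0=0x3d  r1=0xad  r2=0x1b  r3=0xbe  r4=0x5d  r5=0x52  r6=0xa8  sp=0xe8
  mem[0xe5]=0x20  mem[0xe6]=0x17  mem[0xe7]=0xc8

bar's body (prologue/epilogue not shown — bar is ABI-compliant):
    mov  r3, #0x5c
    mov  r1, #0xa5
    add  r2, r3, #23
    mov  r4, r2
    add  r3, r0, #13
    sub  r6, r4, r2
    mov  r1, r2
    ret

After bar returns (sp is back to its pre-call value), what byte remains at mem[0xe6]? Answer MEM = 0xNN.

prologue: push r1 → mem[0xe7]=0xad, sp=0xe7
prologue: push r2 → mem[0xe6]=0x1b, sp=0xe6
prologue: push r4 → mem[0xe5]=0x5d, sp=0xe5
body[0] mov  r3, #0x5c → r3=0x5c
body[1] mov  r1, #0xa5 → r1=0xa5
body[2] add  r2, r3, #23 → r2=0x73
body[3] mov  r4, r2 → r4=0x73
body[4] add  r3, r0, #13 → r3=0x4a
body[5] sub  r6, r4, r2 → r6=0x00
body[6] mov  r1, r2 → r1=0x73
epilogue: pop r4=0x5d, sp=0xe6
epilogue: pop r2=0x1b, sp=0xe7
epilogue: pop r1=0xad, sp=0xe8
prologue pushed ['r1', 'r2', 'r4'] at ['0xe7', '0xe6', '0xe5']

MEM = 0x1b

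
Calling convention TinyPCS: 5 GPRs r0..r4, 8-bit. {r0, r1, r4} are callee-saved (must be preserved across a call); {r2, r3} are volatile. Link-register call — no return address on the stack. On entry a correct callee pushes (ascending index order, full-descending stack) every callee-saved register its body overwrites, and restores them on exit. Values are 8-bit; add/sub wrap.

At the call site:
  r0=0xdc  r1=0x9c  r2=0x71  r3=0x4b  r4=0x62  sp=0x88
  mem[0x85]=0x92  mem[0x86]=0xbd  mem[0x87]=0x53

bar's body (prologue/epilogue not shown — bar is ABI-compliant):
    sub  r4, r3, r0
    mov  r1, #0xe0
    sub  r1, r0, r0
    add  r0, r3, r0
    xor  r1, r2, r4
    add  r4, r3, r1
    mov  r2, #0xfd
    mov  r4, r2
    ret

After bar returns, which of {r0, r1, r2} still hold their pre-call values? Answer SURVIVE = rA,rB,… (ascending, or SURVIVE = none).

SURVIVE = r0,r1

prologue: push r0 -> mem[0x87]=0xdc, sp=0x87
prologue: push r1 -> mem[0x86]=0x9c, sp=0x86
prologue: push r4 -> mem[0x85]=0x62, sp=0x85
body[0] sub  r4, r3, r0 -> r4=0x6f
body[1] mov  r1, #0xe0 -> r1=0xe0
body[2] sub  r1, r0, r0 -> r1=0x00
body[3] add  r0, r3, r0 -> r0=0x27
body[4] xor  r1, r2, r4 -> r1=0x1e
body[5] add  r4, r3, r1 -> r4=0x69
body[6] mov  r2, #0xfd -> r2=0xfd
body[7] mov  r4, r2 -> r4=0xfd
epilogue: pop r4=0x62, sp=0x86
epilogue: pop r1=0x9c, sp=0x87
epilogue: pop r0=0xdc, sp=0x88
r0: callee-saved, written=True
r1: callee-saved, written=True
r2: caller-saved, written=True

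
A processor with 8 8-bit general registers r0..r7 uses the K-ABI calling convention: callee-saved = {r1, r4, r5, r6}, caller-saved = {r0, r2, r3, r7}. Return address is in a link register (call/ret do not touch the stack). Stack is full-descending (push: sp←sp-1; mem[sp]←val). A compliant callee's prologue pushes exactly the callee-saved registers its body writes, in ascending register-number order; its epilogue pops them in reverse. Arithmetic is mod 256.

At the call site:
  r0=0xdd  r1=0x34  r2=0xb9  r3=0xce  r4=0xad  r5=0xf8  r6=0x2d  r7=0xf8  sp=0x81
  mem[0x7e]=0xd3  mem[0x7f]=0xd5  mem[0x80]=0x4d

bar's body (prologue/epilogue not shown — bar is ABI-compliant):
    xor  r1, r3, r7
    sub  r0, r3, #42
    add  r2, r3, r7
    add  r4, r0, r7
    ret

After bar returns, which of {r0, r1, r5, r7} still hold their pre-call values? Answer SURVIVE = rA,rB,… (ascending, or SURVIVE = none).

SURVIVE = r1,r5,r7

prologue: push r1 → mem[0x80]=0x34, sp=0x80
prologue: push r4 → mem[0x7f]=0xad, sp=0x7f
body[0] xor  r1, r3, r7 → r1=0x36
body[1] sub  r0, r3, #42 → r0=0xa4
body[2] add  r2, r3, r7 → r2=0xc6
body[3] add  r4, r0, r7 → r4=0x9c
epilogue: pop r4=0xad, sp=0x80
epilogue: pop r1=0x34, sp=0x81
r0: caller-saved, written=True
r1: callee-saved, written=True
r5: callee-saved, written=False
r7: caller-saved, written=False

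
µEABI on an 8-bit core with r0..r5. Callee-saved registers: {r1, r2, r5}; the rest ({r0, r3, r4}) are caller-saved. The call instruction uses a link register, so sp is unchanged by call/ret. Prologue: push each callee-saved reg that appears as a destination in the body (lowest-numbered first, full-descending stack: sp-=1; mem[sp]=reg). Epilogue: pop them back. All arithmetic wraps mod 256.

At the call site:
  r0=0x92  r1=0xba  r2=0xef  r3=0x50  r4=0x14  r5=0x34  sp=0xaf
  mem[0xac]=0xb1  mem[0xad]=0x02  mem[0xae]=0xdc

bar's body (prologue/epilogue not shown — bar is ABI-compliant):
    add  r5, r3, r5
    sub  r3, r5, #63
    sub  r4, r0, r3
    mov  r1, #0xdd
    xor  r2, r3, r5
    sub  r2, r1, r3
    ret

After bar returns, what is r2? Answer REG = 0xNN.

REG = 0xef

prologue: push r1 -> mem[0xae]=0xba, sp=0xae
prologue: push r2 -> mem[0xad]=0xef, sp=0xad
prologue: push r5 -> mem[0xac]=0x34, sp=0xac
body[0] add  r5, r3, r5 -> r5=0x84
body[1] sub  r3, r5, #63 -> r3=0x45
body[2] sub  r4, r0, r3 -> r4=0x4d
body[3] mov  r1, #0xdd -> r1=0xdd
body[4] xor  r2, r3, r5 -> r2=0xc1
body[5] sub  r2, r1, r3 -> r2=0x98
epilogue: pop r5=0x34, sp=0xad
epilogue: pop r2=0xef, sp=0xae
epilogue: pop r1=0xba, sp=0xaf
r2 is callee-saved -> restored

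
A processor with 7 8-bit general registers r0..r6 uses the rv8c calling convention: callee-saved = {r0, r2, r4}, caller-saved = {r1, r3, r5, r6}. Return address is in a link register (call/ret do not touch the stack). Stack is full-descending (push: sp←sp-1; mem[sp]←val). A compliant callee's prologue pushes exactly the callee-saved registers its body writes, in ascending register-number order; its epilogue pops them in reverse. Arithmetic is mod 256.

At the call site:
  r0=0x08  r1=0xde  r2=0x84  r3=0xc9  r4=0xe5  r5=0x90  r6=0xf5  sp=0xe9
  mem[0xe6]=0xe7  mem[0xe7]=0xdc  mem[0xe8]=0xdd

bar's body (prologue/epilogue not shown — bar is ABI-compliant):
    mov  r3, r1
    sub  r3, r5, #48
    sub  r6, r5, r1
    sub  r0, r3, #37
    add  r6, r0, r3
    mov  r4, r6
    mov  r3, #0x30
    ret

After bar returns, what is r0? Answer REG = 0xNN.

prologue: push r0 -> mem[0xe8]=0x08, sp=0xe8
prologue: push r4 -> mem[0xe7]=0xe5, sp=0xe7
body[0] mov  r3, r1 -> r3=0xde
body[1] sub  r3, r5, #48 -> r3=0x60
body[2] sub  r6, r5, r1 -> r6=0xb2
body[3] sub  r0, r3, #37 -> r0=0x3b
body[4] add  r6, r0, r3 -> r6=0x9b
body[5] mov  r4, r6 -> r4=0x9b
body[6] mov  r3, #0x30 -> r3=0x30
epilogue: pop r4=0xe5, sp=0xe8
epilogue: pop r0=0x08, sp=0xe9
r0 is callee-saved -> restored

REG = 0x08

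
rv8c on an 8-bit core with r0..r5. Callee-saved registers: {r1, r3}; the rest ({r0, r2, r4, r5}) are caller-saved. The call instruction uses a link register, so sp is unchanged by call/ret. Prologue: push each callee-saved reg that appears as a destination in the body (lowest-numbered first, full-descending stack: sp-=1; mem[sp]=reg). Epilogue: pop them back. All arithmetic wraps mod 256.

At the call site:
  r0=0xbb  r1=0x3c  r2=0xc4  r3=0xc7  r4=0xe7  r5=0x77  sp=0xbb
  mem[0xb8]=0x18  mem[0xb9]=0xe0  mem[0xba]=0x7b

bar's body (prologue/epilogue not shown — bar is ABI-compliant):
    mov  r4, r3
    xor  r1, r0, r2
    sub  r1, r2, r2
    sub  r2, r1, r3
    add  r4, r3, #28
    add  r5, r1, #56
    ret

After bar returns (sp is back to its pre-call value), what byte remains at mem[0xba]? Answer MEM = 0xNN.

MEM = 0x3c

prologue: push r1 -> mem[0xba]=0x3c, sp=0xba
body[0] mov  r4, r3 -> r4=0xc7
body[1] xor  r1, r0, r2 -> r1=0x7f
body[2] sub  r1, r2, r2 -> r1=0x00
body[3] sub  r2, r1, r3 -> r2=0x39
body[4] add  r4, r3, #28 -> r4=0xe3
body[5] add  r5, r1, #56 -> r5=0x38
epilogue: pop r1=0x3c, sp=0xbb
prologue pushed ['r1'] at ['0xba']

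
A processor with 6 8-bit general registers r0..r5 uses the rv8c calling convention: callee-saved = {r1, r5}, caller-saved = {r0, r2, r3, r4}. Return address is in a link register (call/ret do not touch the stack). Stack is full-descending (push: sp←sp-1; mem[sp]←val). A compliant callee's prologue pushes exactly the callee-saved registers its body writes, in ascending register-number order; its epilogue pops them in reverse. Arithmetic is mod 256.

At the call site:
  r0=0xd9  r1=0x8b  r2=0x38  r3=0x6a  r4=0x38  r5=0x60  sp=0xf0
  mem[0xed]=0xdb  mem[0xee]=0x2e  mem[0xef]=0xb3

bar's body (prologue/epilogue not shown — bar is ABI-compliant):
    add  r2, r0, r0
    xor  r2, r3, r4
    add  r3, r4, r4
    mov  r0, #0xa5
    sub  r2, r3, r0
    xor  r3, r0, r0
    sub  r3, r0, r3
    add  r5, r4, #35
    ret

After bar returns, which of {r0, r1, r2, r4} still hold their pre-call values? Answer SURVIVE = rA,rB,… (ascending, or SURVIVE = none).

prologue: push r5 -> mem[0xef]=0x60, sp=0xef
body[0] add  r2, r0, r0 -> r2=0xb2
body[1] xor  r2, r3, r4 -> r2=0x52
body[2] add  r3, r4, r4 -> r3=0x70
body[3] mov  r0, #0xa5 -> r0=0xa5
body[4] sub  r2, r3, r0 -> r2=0xcb
body[5] xor  r3, r0, r0 -> r3=0x00
body[6] sub  r3, r0, r3 -> r3=0xa5
body[7] add  r5, r4, #35 -> r5=0x5b
epilogue: pop r5=0x60, sp=0xf0
r0: caller-saved, written=True
r1: callee-saved, written=False
r2: caller-saved, written=True
r4: caller-saved, written=False

SURVIVE = r1,r4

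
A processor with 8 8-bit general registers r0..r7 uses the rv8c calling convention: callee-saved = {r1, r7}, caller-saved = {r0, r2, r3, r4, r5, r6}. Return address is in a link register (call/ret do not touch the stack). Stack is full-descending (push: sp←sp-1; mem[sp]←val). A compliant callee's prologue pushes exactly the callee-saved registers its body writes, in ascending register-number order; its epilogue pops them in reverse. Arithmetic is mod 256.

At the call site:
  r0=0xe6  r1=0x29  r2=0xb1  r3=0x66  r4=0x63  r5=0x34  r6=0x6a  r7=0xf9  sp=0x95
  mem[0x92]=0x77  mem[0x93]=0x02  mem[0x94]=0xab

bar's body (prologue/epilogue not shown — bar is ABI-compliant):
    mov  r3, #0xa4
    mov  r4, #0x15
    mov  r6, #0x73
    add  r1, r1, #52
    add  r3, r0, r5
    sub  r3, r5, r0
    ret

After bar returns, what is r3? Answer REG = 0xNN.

REG = 0x4e

prologue: push r1 -> mem[0x94]=0x29, sp=0x94
body[0] mov  r3, #0xa4 -> r3=0xa4
body[1] mov  r4, #0x15 -> r4=0x15
body[2] mov  r6, #0x73 -> r6=0x73
body[3] add  r1, r1, #52 -> r1=0x5d
body[4] add  r3, r0, r5 -> r3=0x1a
body[5] sub  r3, r5, r0 -> r3=0x4e
epilogue: pop r1=0x29, sp=0x95
r3 is caller-saved -> body value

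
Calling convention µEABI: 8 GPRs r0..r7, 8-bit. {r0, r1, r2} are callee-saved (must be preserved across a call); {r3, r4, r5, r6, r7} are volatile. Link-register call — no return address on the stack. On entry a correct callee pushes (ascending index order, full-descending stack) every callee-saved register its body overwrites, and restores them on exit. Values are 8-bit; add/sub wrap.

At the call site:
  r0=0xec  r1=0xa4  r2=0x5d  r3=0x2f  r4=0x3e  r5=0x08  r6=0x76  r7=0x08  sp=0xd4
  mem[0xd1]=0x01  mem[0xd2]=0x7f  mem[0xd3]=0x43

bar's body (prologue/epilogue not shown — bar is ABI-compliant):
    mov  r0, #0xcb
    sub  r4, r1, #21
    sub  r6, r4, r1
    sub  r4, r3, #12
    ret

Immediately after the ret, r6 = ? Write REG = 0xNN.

prologue: push r0 → mem[0xd3]=0xec, sp=0xd3
body[0] mov  r0, #0xcb → r0=0xcb
body[1] sub  r4, r1, #21 → r4=0x8f
body[2] sub  r6, r4, r1 → r6=0xeb
body[3] sub  r4, r3, #12 → r4=0x23
epilogue: pop r0=0xec, sp=0xd4
r6 is caller-saved → body value

REG = 0xeb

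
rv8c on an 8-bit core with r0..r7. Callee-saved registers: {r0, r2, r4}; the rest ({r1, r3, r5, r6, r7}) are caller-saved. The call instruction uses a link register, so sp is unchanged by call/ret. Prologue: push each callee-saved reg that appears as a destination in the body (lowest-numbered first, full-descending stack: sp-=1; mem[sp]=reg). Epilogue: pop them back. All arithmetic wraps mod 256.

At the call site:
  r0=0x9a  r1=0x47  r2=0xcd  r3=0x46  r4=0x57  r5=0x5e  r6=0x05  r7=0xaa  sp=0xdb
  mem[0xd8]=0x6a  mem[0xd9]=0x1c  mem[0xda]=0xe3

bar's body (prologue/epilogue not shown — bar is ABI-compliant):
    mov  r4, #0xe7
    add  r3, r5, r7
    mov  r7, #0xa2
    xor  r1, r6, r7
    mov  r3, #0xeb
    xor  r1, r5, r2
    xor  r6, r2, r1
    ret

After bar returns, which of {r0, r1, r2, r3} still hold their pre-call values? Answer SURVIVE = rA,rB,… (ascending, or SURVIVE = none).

SURVIVE = r0,r2

prologue: push r4 → mem[0xda]=0x57, sp=0xda
body[0] mov  r4, #0xe7 → r4=0xe7
body[1] add  r3, r5, r7 → r3=0x08
body[2] mov  r7, #0xa2 → r7=0xa2
body[3] xor  r1, r6, r7 → r1=0xa7
body[4] mov  r3, #0xeb → r3=0xeb
body[5] xor  r1, r5, r2 → r1=0x93
body[6] xor  r6, r2, r1 → r6=0x5e
epilogue: pop r4=0x57, sp=0xdb
r0: callee-saved, written=False
r1: caller-saved, written=True
r2: callee-saved, written=False
r3: caller-saved, written=True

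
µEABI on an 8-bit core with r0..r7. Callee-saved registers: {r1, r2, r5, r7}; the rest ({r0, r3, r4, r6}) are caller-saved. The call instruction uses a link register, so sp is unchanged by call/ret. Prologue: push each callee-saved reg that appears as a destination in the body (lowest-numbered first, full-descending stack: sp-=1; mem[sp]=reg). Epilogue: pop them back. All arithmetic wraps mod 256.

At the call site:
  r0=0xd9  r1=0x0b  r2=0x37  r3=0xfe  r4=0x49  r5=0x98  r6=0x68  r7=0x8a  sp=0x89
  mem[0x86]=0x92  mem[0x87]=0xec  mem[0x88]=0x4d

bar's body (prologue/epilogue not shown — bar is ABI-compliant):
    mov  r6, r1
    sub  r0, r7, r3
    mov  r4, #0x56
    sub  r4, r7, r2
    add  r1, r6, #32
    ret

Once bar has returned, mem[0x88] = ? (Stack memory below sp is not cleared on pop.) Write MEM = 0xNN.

prologue: push r1 -> mem[0x88]=0x0b, sp=0x88
body[0] mov  r6, r1 -> r6=0x0b
body[1] sub  r0, r7, r3 -> r0=0x8c
body[2] mov  r4, #0x56 -> r4=0x56
body[3] sub  r4, r7, r2 -> r4=0x53
body[4] add  r1, r6, #32 -> r1=0x2b
epilogue: pop r1=0x0b, sp=0x89
prologue pushed ['r1'] at ['0x88']

MEM = 0x0b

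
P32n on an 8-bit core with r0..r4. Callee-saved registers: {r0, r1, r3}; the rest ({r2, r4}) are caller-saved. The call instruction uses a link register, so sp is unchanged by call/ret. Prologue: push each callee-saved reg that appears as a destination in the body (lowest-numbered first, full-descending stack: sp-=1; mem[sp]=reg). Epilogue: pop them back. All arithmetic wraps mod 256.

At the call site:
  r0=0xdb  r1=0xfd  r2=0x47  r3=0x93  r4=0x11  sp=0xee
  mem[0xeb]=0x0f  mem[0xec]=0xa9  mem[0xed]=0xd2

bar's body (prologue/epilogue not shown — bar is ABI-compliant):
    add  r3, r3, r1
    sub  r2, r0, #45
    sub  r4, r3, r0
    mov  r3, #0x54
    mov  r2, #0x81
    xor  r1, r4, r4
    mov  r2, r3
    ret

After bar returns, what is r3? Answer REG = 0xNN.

prologue: push r1 -> mem[0xed]=0xfd, sp=0xed
prologue: push r3 -> mem[0xec]=0x93, sp=0xec
body[0] add  r3, r3, r1 -> r3=0x90
body[1] sub  r2, r0, #45 -> r2=0xae
body[2] sub  r4, r3, r0 -> r4=0xb5
body[3] mov  r3, #0x54 -> r3=0x54
body[4] mov  r2, #0x81 -> r2=0x81
body[5] xor  r1, r4, r4 -> r1=0x00
body[6] mov  r2, r3 -> r2=0x54
epilogue: pop r3=0x93, sp=0xed
epilogue: pop r1=0xfd, sp=0xee
r3 is callee-saved -> restored

REG = 0x93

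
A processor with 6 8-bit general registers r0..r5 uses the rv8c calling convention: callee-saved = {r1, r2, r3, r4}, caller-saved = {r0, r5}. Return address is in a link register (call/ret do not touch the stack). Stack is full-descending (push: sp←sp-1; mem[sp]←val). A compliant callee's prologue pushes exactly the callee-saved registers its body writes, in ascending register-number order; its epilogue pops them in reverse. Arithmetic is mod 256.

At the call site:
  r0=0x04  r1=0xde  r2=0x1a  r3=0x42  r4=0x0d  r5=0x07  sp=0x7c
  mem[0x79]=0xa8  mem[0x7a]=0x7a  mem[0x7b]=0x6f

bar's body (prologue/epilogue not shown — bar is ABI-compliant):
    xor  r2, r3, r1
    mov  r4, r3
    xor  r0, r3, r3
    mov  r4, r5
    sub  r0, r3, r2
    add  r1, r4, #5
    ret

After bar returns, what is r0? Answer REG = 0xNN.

REG = 0xa6

prologue: push r1 → mem[0x7b]=0xde, sp=0x7b
prologue: push r2 → mem[0x7a]=0x1a, sp=0x7a
prologue: push r4 → mem[0x79]=0x0d, sp=0x79
body[0] xor  r2, r3, r1 → r2=0x9c
body[1] mov  r4, r3 → r4=0x42
body[2] xor  r0, r3, r3 → r0=0x00
body[3] mov  r4, r5 → r4=0x07
body[4] sub  r0, r3, r2 → r0=0xa6
body[5] add  r1, r4, #5 → r1=0x0c
epilogue: pop r4=0x0d, sp=0x7a
epilogue: pop r2=0x1a, sp=0x7b
epilogue: pop r1=0xde, sp=0x7c
r0 is caller-saved → body value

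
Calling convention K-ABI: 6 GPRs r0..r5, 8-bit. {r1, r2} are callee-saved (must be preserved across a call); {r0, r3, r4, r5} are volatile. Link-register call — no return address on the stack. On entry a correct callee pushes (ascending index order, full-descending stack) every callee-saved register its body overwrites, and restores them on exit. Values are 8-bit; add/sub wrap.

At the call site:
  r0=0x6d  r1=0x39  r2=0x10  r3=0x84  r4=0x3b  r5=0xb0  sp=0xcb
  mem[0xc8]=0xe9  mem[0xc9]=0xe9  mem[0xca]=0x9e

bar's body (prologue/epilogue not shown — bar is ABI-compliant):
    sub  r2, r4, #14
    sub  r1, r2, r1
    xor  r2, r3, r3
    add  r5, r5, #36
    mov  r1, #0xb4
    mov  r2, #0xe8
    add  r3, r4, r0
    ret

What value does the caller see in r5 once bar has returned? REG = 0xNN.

REG = 0xd4

prologue: push r1 -> mem[0xca]=0x39, sp=0xca
prologue: push r2 -> mem[0xc9]=0x10, sp=0xc9
body[0] sub  r2, r4, #14 -> r2=0x2d
body[1] sub  r1, r2, r1 -> r1=0xf4
body[2] xor  r2, r3, r3 -> r2=0x00
body[3] add  r5, r5, #36 -> r5=0xd4
body[4] mov  r1, #0xb4 -> r1=0xb4
body[5] mov  r2, #0xe8 -> r2=0xe8
body[6] add  r3, r4, r0 -> r3=0xa8
epilogue: pop r2=0x10, sp=0xca
epilogue: pop r1=0x39, sp=0xcb
r5 is caller-saved -> body value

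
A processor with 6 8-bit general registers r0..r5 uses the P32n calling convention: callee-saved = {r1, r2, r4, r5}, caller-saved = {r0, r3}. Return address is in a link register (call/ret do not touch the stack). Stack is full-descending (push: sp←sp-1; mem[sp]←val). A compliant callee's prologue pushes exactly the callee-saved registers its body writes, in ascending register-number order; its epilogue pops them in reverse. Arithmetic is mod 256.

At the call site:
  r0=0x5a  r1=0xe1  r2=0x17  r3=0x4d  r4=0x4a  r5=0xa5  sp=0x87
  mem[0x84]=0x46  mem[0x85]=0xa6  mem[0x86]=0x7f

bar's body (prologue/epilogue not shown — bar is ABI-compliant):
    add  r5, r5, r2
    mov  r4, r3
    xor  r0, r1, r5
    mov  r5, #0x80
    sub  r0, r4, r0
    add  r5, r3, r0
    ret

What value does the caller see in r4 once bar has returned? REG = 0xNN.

prologue: push r4 → mem[0x86]=0x4a, sp=0x86
prologue: push r5 → mem[0x85]=0xa5, sp=0x85
body[0] add  r5, r5, r2 → r5=0xbc
body[1] mov  r4, r3 → r4=0x4d
body[2] xor  r0, r1, r5 → r0=0x5d
body[3] mov  r5, #0x80 → r5=0x80
body[4] sub  r0, r4, r0 → r0=0xf0
body[5] add  r5, r3, r0 → r5=0x3d
epilogue: pop r5=0xa5, sp=0x86
epilogue: pop r4=0x4a, sp=0x87
r4 is callee-saved → restored

REG = 0x4a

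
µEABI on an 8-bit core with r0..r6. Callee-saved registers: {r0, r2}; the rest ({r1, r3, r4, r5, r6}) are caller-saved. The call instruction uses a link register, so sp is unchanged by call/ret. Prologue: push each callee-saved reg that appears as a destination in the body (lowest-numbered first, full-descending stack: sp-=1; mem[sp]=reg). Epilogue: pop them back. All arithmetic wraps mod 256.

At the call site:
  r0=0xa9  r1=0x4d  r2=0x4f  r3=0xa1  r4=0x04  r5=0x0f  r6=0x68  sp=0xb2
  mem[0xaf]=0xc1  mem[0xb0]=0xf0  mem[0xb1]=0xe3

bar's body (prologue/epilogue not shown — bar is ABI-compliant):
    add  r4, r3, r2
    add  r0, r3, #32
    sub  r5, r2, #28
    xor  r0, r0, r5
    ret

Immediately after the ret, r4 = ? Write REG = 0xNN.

prologue: push r0 -> mem[0xb1]=0xa9, sp=0xb1
body[0] add  r4, r3, r2 -> r4=0xf0
body[1] add  r0, r3, #32 -> r0=0xc1
body[2] sub  r5, r2, #28 -> r5=0x33
body[3] xor  r0, r0, r5 -> r0=0xf2
epilogue: pop r0=0xa9, sp=0xb2
r4 is caller-saved -> body value

REG = 0xf0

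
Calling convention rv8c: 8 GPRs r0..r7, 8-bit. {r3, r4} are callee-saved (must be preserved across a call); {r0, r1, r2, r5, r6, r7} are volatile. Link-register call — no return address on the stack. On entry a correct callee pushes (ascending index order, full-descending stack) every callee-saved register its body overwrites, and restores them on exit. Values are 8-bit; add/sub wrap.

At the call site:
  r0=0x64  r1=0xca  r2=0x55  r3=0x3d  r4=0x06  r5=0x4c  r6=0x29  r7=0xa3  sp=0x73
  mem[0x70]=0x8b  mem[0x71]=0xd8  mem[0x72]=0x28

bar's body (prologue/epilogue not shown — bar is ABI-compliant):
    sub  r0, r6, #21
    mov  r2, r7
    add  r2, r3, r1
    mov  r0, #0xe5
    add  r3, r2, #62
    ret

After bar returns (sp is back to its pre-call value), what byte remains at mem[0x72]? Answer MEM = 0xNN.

prologue: push r3 → mem[0x72]=0x3d, sp=0x72
body[0] sub  r0, r6, #21 → r0=0x14
body[1] mov  r2, r7 → r2=0xa3
body[2] add  r2, r3, r1 → r2=0x07
body[3] mov  r0, #0xe5 → r0=0xe5
body[4] add  r3, r2, #62 → r3=0x45
epilogue: pop r3=0x3d, sp=0x73
prologue pushed ['r3'] at ['0x72']

MEM = 0x3d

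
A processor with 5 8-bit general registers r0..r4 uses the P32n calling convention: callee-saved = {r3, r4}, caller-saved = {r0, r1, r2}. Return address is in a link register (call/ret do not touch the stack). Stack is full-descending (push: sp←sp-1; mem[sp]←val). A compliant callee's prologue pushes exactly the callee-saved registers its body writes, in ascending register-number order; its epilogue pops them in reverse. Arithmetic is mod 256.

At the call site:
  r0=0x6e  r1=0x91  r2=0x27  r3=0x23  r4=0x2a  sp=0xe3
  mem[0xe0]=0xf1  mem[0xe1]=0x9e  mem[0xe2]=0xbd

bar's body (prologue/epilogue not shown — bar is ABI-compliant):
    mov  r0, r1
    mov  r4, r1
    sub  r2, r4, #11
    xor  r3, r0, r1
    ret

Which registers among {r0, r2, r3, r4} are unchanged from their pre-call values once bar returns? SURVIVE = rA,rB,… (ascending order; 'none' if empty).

SURVIVE = r3,r4

prologue: push r3 → mem[0xe2]=0x23, sp=0xe2
prologue: push r4 → mem[0xe1]=0x2a, sp=0xe1
body[0] mov  r0, r1 → r0=0x91
body[1] mov  r4, r1 → r4=0x91
body[2] sub  r2, r4, #11 → r2=0x86
body[3] xor  r3, r0, r1 → r3=0x00
epilogue: pop r4=0x2a, sp=0xe2
epilogue: pop r3=0x23, sp=0xe3
r0: caller-saved, written=True
r2: caller-saved, written=True
r3: callee-saved, written=True
r4: callee-saved, written=True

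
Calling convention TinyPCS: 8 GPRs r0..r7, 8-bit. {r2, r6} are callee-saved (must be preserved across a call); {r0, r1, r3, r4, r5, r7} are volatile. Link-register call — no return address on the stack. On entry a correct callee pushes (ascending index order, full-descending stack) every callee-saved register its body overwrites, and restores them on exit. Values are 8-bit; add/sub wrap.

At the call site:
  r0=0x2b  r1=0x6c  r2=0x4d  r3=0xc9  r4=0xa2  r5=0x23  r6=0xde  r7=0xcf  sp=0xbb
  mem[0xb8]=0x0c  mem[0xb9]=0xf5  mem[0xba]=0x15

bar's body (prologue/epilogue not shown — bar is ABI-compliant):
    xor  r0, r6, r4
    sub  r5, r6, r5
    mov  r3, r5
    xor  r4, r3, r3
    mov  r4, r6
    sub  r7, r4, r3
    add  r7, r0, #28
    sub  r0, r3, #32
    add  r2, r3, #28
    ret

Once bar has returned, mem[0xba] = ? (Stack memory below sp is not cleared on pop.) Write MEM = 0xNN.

MEM = 0x4d

prologue: push r2 → mem[0xba]=0x4d, sp=0xba
body[0] xor  r0, r6, r4 → r0=0x7c
body[1] sub  r5, r6, r5 → r5=0xbb
body[2] mov  r3, r5 → r3=0xbb
body[3] xor  r4, r3, r3 → r4=0x00
body[4] mov  r4, r6 → r4=0xde
body[5] sub  r7, r4, r3 → r7=0x23
body[6] add  r7, r0, #28 → r7=0x98
body[7] sub  r0, r3, #32 → r0=0x9b
body[8] add  r2, r3, #28 → r2=0xd7
epilogue: pop r2=0x4d, sp=0xbb
prologue pushed ['r2'] at ['0xba']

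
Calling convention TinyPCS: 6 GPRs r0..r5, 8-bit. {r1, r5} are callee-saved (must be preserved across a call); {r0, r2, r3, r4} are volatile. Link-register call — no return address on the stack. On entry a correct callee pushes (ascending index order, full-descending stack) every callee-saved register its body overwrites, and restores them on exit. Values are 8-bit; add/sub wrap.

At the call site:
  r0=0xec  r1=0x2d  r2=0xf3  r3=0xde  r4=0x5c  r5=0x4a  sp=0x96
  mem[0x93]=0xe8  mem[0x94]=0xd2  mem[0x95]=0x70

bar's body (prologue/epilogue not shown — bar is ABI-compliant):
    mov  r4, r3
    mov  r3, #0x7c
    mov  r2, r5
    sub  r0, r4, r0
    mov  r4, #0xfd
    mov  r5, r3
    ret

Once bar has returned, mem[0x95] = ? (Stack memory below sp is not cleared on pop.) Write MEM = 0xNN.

MEM = 0x4a

prologue: push r5 -> mem[0x95]=0x4a, sp=0x95
body[0] mov  r4, r3 -> r4=0xde
body[1] mov  r3, #0x7c -> r3=0x7c
body[2] mov  r2, r5 -> r2=0x4a
body[3] sub  r0, r4, r0 -> r0=0xf2
body[4] mov  r4, #0xfd -> r4=0xfd
body[5] mov  r5, r3 -> r5=0x7c
epilogue: pop r5=0x4a, sp=0x96
prologue pushed ['r5'] at ['0x95']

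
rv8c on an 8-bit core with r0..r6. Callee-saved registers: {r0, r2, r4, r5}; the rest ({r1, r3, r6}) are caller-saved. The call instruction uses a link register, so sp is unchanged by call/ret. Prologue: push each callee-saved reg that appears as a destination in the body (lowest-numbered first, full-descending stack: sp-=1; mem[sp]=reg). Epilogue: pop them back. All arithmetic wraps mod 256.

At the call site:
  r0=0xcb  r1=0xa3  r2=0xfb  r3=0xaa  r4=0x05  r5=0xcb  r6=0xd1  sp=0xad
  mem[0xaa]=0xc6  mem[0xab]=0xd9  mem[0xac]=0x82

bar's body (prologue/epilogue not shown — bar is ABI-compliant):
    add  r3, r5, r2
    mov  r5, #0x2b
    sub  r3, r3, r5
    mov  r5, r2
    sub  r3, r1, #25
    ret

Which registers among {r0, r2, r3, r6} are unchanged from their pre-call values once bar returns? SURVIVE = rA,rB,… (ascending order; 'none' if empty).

prologue: push r5 → mem[0xac]=0xcb, sp=0xac
body[0] add  r3, r5, r2 → r3=0xc6
body[1] mov  r5, #0x2b → r5=0x2b
body[2] sub  r3, r3, r5 → r3=0x9b
body[3] mov  r5, r2 → r5=0xfb
body[4] sub  r3, r1, #25 → r3=0x8a
epilogue: pop r5=0xcb, sp=0xad
r0: callee-saved, written=False
r2: callee-saved, written=False
r3: caller-saved, written=True
r6: caller-saved, written=False

SURVIVE = r0,r2,r6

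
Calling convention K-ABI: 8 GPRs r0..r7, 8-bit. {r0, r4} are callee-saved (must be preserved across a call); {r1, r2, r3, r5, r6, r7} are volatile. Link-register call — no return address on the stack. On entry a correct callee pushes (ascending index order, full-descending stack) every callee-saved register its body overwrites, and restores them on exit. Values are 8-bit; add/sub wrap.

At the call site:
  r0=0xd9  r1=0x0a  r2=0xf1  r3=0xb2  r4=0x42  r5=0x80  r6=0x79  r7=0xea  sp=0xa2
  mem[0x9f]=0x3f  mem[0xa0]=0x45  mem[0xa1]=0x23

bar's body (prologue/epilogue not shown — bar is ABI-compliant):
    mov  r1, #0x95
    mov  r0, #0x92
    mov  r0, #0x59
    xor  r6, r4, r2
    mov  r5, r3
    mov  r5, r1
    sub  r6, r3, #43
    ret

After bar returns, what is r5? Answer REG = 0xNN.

REG = 0x95

prologue: push r0 → mem[0xa1]=0xd9, sp=0xa1
body[0] mov  r1, #0x95 → r1=0x95
body[1] mov  r0, #0x92 → r0=0x92
body[2] mov  r0, #0x59 → r0=0x59
body[3] xor  r6, r4, r2 → r6=0xb3
body[4] mov  r5, r3 → r5=0xb2
body[5] mov  r5, r1 → r5=0x95
body[6] sub  r6, r3, #43 → r6=0x87
epilogue: pop r0=0xd9, sp=0xa2
r5 is caller-saved → body value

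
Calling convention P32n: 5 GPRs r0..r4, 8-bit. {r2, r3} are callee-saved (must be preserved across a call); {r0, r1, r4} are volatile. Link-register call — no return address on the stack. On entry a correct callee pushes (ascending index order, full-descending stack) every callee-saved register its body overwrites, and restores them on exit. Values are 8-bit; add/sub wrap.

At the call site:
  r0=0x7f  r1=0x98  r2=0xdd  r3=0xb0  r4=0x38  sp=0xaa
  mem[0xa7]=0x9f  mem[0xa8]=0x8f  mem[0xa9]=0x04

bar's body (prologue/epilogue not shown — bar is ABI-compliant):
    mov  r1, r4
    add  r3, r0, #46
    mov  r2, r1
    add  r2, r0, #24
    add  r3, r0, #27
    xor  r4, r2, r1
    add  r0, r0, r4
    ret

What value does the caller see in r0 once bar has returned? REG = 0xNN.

REG = 0x2e

prologue: push r2 → mem[0xa9]=0xdd, sp=0xa9
prologue: push r3 → mem[0xa8]=0xb0, sp=0xa8
body[0] mov  r1, r4 → r1=0x38
body[1] add  r3, r0, #46 → r3=0xad
body[2] mov  r2, r1 → r2=0x38
body[3] add  r2, r0, #24 → r2=0x97
body[4] add  r3, r0, #27 → r3=0x9a
body[5] xor  r4, r2, r1 → r4=0xaf
body[6] add  r0, r0, r4 → r0=0x2e
epilogue: pop r3=0xb0, sp=0xa9
epilogue: pop r2=0xdd, sp=0xaa
r0 is caller-saved → body value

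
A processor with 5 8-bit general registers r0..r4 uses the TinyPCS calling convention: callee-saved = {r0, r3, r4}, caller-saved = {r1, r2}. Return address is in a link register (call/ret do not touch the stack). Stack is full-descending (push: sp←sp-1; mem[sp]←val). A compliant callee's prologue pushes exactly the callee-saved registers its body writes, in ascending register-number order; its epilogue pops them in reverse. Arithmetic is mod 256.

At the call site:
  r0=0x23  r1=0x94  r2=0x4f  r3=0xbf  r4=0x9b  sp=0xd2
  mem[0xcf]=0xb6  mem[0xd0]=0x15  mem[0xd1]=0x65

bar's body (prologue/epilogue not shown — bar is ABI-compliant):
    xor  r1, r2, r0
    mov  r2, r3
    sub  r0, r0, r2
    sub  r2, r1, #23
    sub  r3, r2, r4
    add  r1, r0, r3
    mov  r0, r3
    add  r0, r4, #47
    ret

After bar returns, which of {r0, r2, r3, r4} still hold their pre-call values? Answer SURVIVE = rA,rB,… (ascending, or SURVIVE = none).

SURVIVE = r0,r3,r4

prologue: push r0 -> mem[0xd1]=0x23, sp=0xd1
prologue: push r3 -> mem[0xd0]=0xbf, sp=0xd0
body[0] xor  r1, r2, r0 -> r1=0x6c
body[1] mov  r2, r3 -> r2=0xbf
body[2] sub  r0, r0, r2 -> r0=0x64
body[3] sub  r2, r1, #23 -> r2=0x55
body[4] sub  r3, r2, r4 -> r3=0xba
body[5] add  r1, r0, r3 -> r1=0x1e
body[6] mov  r0, r3 -> r0=0xba
body[7] add  r0, r4, #47 -> r0=0xca
epilogue: pop r3=0xbf, sp=0xd1
epilogue: pop r0=0x23, sp=0xd2
r0: callee-saved, written=True
r2: caller-saved, written=True
r3: callee-saved, written=True
r4: callee-saved, written=False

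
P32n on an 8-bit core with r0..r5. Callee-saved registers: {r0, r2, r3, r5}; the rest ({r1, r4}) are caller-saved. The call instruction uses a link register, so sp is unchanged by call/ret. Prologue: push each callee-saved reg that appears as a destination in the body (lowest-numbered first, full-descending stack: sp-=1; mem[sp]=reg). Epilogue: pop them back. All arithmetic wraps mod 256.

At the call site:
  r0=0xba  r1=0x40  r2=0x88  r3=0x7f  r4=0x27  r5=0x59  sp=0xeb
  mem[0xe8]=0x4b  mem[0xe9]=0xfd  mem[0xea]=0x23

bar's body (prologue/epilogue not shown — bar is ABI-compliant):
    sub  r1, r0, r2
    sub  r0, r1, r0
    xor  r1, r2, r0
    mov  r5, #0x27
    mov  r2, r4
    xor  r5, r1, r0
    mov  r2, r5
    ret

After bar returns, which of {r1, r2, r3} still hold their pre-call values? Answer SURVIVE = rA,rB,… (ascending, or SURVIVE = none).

SURVIVE = r2,r3

prologue: push r0 -> mem[0xea]=0xba, sp=0xea
prologue: push r2 -> mem[0xe9]=0x88, sp=0xe9
prologue: push r5 -> mem[0xe8]=0x59, sp=0xe8
body[0] sub  r1, r0, r2 -> r1=0x32
body[1] sub  r0, r1, r0 -> r0=0x78
body[2] xor  r1, r2, r0 -> r1=0xf0
body[3] mov  r5, #0x27 -> r5=0x27
body[4] mov  r2, r4 -> r2=0x27
body[5] xor  r5, r1, r0 -> r5=0x88
body[6] mov  r2, r5 -> r2=0x88
epilogue: pop r5=0x59, sp=0xe9
epilogue: pop r2=0x88, sp=0xea
epilogue: pop r0=0xba, sp=0xeb
r1: caller-saved, written=True
r2: callee-saved, written=True
r3: callee-saved, written=False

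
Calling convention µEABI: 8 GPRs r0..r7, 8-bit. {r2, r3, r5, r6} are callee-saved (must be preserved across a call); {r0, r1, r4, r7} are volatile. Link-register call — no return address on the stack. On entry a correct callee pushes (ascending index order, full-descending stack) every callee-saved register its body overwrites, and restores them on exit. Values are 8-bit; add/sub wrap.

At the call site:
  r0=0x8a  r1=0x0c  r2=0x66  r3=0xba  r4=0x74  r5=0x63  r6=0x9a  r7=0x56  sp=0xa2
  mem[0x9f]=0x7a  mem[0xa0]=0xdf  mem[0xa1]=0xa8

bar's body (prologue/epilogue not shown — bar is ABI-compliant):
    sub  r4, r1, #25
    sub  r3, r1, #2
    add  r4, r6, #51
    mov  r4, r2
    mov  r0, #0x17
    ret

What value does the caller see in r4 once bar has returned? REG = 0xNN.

REG = 0x66

prologue: push r3 -> mem[0xa1]=0xba, sp=0xa1
body[0] sub  r4, r1, #25 -> r4=0xf3
body[1] sub  r3, r1, #2 -> r3=0x0a
body[2] add  r4, r6, #51 -> r4=0xcd
body[3] mov  r4, r2 -> r4=0x66
body[4] mov  r0, #0x17 -> r0=0x17
epilogue: pop r3=0xba, sp=0xa2
r4 is caller-saved -> body value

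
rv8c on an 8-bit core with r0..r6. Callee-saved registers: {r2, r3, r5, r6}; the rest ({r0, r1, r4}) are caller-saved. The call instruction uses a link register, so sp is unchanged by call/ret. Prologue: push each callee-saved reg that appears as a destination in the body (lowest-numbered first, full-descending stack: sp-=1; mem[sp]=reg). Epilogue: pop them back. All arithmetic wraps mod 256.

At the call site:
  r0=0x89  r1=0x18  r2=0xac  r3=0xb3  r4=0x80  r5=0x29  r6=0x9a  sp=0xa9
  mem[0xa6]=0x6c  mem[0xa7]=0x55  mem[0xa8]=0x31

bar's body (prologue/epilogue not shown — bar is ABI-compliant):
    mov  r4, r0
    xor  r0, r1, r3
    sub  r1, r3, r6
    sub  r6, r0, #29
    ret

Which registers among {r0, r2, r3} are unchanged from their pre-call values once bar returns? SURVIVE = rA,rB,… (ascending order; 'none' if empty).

SURVIVE = r2,r3

prologue: push r6 -> mem[0xa8]=0x9a, sp=0xa8
body[0] mov  r4, r0 -> r4=0x89
body[1] xor  r0, r1, r3 -> r0=0xab
body[2] sub  r1, r3, r6 -> r1=0x19
body[3] sub  r6, r0, #29 -> r6=0x8e
epilogue: pop r6=0x9a, sp=0xa9
r0: caller-saved, written=True
r2: callee-saved, written=False
r3: callee-saved, written=False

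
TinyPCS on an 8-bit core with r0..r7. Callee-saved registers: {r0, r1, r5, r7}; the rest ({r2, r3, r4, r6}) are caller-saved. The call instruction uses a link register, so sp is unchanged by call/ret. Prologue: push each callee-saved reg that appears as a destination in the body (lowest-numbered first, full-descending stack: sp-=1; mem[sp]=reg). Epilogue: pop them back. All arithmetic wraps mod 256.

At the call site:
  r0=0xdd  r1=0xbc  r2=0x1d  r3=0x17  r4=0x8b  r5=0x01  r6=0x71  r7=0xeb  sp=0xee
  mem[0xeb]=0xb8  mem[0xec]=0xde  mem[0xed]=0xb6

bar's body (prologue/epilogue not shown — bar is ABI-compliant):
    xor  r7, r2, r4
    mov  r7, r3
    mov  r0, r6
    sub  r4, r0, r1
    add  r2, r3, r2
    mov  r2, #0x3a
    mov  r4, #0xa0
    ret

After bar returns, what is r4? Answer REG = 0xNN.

REG = 0xa0

prologue: push r0 → mem[0xed]=0xdd, sp=0xed
prologue: push r7 → mem[0xec]=0xeb, sp=0xec
body[0] xor  r7, r2, r4 → r7=0x96
body[1] mov  r7, r3 → r7=0x17
body[2] mov  r0, r6 → r0=0x71
body[3] sub  r4, r0, r1 → r4=0xb5
body[4] add  r2, r3, r2 → r2=0x34
body[5] mov  r2, #0x3a → r2=0x3a
body[6] mov  r4, #0xa0 → r4=0xa0
epilogue: pop r7=0xeb, sp=0xed
epilogue: pop r0=0xdd, sp=0xee
r4 is caller-saved → body value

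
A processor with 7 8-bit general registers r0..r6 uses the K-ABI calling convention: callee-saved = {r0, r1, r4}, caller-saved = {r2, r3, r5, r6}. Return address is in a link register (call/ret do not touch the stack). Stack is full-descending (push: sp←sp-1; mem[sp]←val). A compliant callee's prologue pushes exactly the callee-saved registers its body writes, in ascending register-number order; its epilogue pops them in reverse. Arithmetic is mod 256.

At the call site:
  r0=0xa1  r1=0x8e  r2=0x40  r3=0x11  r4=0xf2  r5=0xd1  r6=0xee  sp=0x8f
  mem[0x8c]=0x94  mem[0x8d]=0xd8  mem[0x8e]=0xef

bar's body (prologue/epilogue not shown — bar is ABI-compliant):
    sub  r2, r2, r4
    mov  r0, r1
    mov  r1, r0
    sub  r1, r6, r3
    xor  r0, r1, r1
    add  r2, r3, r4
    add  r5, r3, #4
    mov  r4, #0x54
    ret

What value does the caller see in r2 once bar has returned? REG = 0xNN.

REG = 0x03

prologue: push r0 -> mem[0x8e]=0xa1, sp=0x8e
prologue: push r1 -> mem[0x8d]=0x8e, sp=0x8d
prologue: push r4 -> mem[0x8c]=0xf2, sp=0x8c
body[0] sub  r2, r2, r4 -> r2=0x4e
body[1] mov  r0, r1 -> r0=0x8e
body[2] mov  r1, r0 -> r1=0x8e
body[3] sub  r1, r6, r3 -> r1=0xdd
body[4] xor  r0, r1, r1 -> r0=0x00
body[5] add  r2, r3, r4 -> r2=0x03
body[6] add  r5, r3, #4 -> r5=0x15
body[7] mov  r4, #0x54 -> r4=0x54
epilogue: pop r4=0xf2, sp=0x8d
epilogue: pop r1=0x8e, sp=0x8e
epilogue: pop r0=0xa1, sp=0x8f
r2 is caller-saved -> body value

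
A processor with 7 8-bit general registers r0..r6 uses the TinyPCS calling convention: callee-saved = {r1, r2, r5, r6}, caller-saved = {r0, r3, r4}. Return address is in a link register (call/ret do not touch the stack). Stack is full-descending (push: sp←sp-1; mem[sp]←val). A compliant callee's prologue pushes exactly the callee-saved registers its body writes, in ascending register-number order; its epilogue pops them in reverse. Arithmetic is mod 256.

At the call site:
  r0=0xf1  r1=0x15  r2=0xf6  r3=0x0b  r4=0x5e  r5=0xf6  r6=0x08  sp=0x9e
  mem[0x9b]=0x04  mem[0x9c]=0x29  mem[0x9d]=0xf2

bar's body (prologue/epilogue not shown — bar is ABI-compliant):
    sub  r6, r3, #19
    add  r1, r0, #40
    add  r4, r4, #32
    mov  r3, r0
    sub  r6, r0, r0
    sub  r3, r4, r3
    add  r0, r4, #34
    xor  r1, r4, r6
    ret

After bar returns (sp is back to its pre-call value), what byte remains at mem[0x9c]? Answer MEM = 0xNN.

prologue: push r1 → mem[0x9d]=0x15, sp=0x9d
prologue: push r6 → mem[0x9c]=0x08, sp=0x9c
body[0] sub  r6, r3, #19 → r6=0xf8
body[1] add  r1, r0, #40 → r1=0x19
body[2] add  r4, r4, #32 → r4=0x7e
body[3] mov  r3, r0 → r3=0xf1
body[4] sub  r6, r0, r0 → r6=0x00
body[5] sub  r3, r4, r3 → r3=0x8d
body[6] add  r0, r4, #34 → r0=0xa0
body[7] xor  r1, r4, r6 → r1=0x7e
epilogue: pop r6=0x08, sp=0x9d
epilogue: pop r1=0x15, sp=0x9e
prologue pushed ['r1', 'r6'] at ['0x9d', '0x9c']

MEM = 0x08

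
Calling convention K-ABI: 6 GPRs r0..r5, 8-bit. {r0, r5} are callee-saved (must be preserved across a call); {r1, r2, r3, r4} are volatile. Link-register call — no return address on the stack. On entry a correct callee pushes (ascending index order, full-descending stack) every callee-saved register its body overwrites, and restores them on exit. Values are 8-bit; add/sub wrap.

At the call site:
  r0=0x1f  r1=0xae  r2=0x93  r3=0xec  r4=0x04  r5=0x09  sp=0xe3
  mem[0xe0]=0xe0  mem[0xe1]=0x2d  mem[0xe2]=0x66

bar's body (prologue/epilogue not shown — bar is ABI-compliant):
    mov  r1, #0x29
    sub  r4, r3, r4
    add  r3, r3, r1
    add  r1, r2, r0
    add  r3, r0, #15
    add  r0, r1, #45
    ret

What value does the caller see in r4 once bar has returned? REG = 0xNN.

prologue: push r0 → mem[0xe2]=0x1f, sp=0xe2
body[0] mov  r1, #0x29 → r1=0x29
body[1] sub  r4, r3, r4 → r4=0xe8
body[2] add  r3, r3, r1 → r3=0x15
body[3] add  r1, r2, r0 → r1=0xb2
body[4] add  r3, r0, #15 → r3=0x2e
body[5] add  r0, r1, #45 → r0=0xdf
epilogue: pop r0=0x1f, sp=0xe3
r4 is caller-saved → body value

REG = 0xe8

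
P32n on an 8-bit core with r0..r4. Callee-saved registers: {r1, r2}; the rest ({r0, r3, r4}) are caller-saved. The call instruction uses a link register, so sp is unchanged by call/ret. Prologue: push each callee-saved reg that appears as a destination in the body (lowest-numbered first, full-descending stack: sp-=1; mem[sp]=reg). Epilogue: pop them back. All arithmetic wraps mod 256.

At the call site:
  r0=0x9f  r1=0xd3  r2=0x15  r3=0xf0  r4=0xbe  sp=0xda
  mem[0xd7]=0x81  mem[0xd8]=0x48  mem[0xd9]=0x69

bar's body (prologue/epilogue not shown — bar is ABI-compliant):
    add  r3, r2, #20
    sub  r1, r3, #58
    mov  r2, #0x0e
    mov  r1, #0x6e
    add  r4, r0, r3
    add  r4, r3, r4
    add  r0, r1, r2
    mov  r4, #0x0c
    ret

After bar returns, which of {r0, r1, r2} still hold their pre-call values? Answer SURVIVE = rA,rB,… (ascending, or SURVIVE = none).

prologue: push r1 → mem[0xd9]=0xd3, sp=0xd9
prologue: push r2 → mem[0xd8]=0x15, sp=0xd8
body[0] add  r3, r2, #20 → r3=0x29
body[1] sub  r1, r3, #58 → r1=0xef
body[2] mov  r2, #0x0e → r2=0x0e
body[3] mov  r1, #0x6e → r1=0x6e
body[4] add  r4, r0, r3 → r4=0xc8
body[5] add  r4, r3, r4 → r4=0xf1
body[6] add  r0, r1, r2 → r0=0x7c
body[7] mov  r4, #0x0c → r4=0x0c
epilogue: pop r2=0x15, sp=0xd9
epilogue: pop r1=0xd3, sp=0xda
r0: caller-saved, written=True
r1: callee-saved, written=True
r2: callee-saved, written=True

SURVIVE = r1,r2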